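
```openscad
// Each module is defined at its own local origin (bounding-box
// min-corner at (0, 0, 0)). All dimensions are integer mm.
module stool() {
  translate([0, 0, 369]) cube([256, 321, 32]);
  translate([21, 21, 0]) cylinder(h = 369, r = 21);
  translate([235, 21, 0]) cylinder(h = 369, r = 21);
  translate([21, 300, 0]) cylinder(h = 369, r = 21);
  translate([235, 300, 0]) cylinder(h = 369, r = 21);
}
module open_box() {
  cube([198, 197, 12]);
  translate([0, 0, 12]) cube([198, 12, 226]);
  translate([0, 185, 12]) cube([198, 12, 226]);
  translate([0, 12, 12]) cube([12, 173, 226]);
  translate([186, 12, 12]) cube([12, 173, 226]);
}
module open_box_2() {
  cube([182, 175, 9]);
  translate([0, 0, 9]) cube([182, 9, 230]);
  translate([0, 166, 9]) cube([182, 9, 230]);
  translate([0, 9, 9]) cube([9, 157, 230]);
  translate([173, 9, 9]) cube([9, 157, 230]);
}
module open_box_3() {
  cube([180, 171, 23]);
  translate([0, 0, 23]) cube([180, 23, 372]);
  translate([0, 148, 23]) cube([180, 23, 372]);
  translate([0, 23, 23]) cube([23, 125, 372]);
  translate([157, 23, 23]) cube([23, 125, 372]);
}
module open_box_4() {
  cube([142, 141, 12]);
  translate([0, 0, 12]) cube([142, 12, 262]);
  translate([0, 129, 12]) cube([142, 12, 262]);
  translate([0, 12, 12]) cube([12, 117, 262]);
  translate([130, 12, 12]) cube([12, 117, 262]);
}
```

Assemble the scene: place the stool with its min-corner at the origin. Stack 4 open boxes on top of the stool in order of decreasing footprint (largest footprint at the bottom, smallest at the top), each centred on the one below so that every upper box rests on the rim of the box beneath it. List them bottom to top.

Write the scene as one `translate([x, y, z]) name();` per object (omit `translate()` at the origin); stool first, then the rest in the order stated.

stool();
translate([29, 62, 401]) open_box();
translate([37, 73, 639]) open_box_2();
translate([38, 75, 878]) open_box_3();
translate([57, 90, 1273]) open_box_4();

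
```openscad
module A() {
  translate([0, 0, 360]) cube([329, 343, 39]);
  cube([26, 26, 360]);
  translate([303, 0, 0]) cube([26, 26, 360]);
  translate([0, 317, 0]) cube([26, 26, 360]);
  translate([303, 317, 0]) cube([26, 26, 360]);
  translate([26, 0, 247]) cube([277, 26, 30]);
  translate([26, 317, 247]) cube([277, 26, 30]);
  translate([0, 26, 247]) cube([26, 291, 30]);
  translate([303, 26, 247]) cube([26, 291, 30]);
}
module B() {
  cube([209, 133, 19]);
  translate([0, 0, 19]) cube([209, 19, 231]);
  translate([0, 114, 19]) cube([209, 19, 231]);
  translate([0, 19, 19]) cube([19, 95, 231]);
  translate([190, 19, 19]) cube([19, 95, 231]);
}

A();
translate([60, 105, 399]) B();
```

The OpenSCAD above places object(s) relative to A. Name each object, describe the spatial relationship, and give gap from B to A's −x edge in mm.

The open box's min-x is at 60; the stool's min-x is 0; gap = 60 mm.

A is a stool. B is an open box. The open box is on top of the stool, centred. The gap from the open box to the stool's −x edge is 60 mm.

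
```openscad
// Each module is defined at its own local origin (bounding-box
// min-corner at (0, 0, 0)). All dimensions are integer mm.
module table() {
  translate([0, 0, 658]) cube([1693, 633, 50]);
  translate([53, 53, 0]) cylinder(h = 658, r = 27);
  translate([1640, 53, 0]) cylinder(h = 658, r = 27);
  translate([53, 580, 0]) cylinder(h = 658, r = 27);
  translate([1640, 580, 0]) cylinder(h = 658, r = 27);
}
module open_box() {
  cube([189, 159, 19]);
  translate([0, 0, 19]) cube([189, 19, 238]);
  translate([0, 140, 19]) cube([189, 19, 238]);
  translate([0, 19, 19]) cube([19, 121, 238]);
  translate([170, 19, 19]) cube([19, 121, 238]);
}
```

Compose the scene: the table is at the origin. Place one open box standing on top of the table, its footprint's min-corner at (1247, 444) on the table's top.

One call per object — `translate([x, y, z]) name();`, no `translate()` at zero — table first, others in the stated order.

table();
translate([1247, 444, 708]) open_box();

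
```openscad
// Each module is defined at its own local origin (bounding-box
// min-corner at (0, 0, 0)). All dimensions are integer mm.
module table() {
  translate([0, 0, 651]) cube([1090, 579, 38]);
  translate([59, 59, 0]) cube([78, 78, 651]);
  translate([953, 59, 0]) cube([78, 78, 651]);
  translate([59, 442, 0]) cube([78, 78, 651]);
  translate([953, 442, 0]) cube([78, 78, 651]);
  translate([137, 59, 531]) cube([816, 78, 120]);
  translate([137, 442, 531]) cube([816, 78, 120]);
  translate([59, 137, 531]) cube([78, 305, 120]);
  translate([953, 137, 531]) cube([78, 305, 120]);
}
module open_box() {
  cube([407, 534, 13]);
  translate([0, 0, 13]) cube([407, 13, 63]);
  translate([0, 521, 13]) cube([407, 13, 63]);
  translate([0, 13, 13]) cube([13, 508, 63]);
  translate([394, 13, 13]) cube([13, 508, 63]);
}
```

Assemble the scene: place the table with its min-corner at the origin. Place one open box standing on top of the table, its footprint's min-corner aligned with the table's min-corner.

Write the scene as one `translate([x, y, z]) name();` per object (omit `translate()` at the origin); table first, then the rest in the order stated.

table();
translate([0, 0, 689]) open_box();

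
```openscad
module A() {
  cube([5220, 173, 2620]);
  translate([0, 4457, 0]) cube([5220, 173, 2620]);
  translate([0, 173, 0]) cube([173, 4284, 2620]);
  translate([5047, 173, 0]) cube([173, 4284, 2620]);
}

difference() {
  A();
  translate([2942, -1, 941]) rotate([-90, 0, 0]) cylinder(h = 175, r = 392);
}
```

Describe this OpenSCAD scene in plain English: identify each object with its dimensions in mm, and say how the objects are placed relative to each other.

A is a box-shaped house frame (walls only): outside footprint 5220×4630 mm, wall height 2620 mm, wall thickness 173 mm. The two y-facing walls run the full x-width; the two x-facing walls fit between the inner faces of the y-facing walls.

The house frame has a circular hole of radius 392 mm through its front wall, centred at (x = 2942, z = 941).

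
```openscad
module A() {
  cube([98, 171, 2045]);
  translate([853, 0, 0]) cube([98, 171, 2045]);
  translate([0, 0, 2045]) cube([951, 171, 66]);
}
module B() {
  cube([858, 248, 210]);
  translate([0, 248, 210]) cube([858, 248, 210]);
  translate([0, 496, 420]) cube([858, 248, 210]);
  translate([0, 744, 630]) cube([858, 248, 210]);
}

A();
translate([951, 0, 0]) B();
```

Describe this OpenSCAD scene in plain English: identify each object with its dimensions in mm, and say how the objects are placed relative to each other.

A is a rectangular door frame: two vertical jambs of 98×171 mm section, 2045 mm tall, with a clear opening 755 mm wide between their inner faces. A header 66 mm tall and 171 mm deep lies on top of the jambs and spans the full outside width.

B is a straight staircase of 4 solid steps. Each step is 858 mm wide (x), 248 mm deep (y, the going) and 210 mm tall (the rise). The first step rests on the floor; each subsequent step sits one going further in +y and one rise higher in +z, directly behind and above the previous step with no overlap.

The staircase is against the door frame's +x side, with their −y faces flush.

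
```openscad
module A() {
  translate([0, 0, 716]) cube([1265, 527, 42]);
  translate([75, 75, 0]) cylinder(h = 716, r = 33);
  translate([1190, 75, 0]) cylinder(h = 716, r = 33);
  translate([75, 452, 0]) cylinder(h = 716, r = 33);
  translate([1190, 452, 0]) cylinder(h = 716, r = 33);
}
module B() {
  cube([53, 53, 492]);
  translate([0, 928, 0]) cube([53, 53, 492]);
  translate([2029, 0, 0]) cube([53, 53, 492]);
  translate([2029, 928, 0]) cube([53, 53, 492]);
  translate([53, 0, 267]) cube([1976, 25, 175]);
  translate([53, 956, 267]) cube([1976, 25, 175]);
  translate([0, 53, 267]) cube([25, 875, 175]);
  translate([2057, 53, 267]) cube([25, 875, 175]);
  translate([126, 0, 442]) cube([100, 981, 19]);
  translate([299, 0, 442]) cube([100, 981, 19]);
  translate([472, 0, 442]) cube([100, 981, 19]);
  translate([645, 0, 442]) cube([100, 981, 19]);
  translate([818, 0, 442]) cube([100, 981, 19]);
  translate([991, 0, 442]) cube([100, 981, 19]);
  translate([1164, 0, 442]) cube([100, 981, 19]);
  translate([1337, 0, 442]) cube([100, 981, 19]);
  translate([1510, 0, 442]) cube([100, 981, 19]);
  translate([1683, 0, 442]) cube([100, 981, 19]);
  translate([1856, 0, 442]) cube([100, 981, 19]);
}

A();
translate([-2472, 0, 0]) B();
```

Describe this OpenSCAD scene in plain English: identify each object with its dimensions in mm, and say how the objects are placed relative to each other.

A is a table: top 1265 mm (x) × 527 mm (y), 42 mm thick, upper face at z = 758 mm, on four round legs of 66 mm diameter, each leg's bounding box inset 42 mm from the nearest pair of top edges, running from z = 0 to the bottom of the top.

B is a bed frame 2082 mm long (x) by 981 mm wide (y). Four 53×53 mm corner posts, 492 mm tall, at the corners of the footprint. Four rails of 25 mm thickness and 175 mm height run between adjacent posts with their undersides at z = 267 mm, their outer faces flush with the outside of the frame (the two x-running rails run between the posts' inner faces; the two y-running rails run between the posts' inner faces). 11 slats, each 100 mm wide (x) and 19 mm thick, lie across the top of the two x-running rails, running the full 981 mm width of the frame in y; the slats are evenly spaced along x between the inner faces of the end posts with equal gaps (rounded down to the nearest mm) at the −x end and between each pair — any rounding remainder accumulates at the +x end.

The bed frame is on the floor beside the table on its −x side.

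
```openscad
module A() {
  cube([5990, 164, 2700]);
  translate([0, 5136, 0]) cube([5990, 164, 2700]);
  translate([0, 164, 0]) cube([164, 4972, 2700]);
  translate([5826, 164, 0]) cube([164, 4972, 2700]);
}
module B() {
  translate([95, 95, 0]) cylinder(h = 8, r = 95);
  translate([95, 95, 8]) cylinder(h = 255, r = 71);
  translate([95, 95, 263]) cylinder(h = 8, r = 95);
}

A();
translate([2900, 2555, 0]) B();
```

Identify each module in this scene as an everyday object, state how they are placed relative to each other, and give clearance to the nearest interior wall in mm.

Clearances: x = 2736, y = 2391; minimum 2391 mm.

A is a house frame. B is a spool. The spool sits inside the house frame, centred. The clearance to the nearest interior wall is 2391 mm.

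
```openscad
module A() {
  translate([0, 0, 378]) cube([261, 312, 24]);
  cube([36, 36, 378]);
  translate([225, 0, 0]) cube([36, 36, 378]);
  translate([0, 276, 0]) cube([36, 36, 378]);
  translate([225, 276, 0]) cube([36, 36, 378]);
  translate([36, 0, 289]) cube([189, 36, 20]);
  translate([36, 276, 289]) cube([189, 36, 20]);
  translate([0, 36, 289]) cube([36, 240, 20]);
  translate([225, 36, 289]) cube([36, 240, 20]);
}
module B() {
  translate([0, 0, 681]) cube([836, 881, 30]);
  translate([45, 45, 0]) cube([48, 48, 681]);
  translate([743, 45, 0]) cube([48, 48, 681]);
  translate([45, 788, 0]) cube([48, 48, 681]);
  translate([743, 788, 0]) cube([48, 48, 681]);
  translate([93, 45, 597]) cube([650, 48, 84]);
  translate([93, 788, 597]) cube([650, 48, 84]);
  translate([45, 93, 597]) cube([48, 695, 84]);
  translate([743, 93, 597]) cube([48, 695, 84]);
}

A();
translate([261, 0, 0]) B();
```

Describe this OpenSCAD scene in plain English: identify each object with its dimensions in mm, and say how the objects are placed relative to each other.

A is a four-legged stool. The seat is a 261×312×24 mm slab whose top surface is at z = 402 mm; four square legs, each 36×36 mm in cross-section, run from the floor (z = 0) to the underside of the seat, each flush with a corner of the seat. Four stretchers, 36 mm wide and 20 mm tall, connect adjacent legs with their undersides at z = 289 mm, each running between the inner faces of the legs it joins and aligned with the legs' outer faces on the other axis.

B is a table with a 836×881 mm rectangular top, 30 mm thick, top surface at z = 711 mm, supported by four 48×48 mm square legs, each inset 45 mm from the nearest pair of top edges, running from the floor. Four apron rails, 48 mm thick and 84 mm tall, run between adjacent legs with their top edges flush with the underside of the top and their outer faces flush with the legs' outer faces.

The table is against the stool's +x side, with their −y faces flush.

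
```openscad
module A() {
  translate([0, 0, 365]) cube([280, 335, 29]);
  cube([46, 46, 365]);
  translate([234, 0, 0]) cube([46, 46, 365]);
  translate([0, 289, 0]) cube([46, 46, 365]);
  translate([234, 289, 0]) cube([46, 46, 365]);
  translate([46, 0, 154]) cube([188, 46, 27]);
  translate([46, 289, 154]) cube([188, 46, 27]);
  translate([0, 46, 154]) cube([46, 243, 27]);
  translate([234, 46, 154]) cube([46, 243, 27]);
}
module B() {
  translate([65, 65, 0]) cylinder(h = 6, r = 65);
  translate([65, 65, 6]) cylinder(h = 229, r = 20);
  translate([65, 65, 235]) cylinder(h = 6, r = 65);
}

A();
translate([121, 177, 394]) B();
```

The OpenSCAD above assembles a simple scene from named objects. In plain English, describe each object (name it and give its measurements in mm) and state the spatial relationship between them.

A is a simple wooden stool: a rectangular seat 280 mm (x) by 335 mm (y), 29 mm thick, top face at z = 394 mm, on four square legs, each 46×46 mm in cross-section. The legs rest on z = 0, each flush with a corner of the seat. Four stretchers, 46 mm wide and 27 mm tall, connect adjacent legs with their undersides at z = 154 mm, each running between the inner faces of the legs it joins and aligned with the legs' outer faces on the other axis.

B is a spool: two coaxial disc flanges of radius 65 mm and thickness 6 mm, joined by a core cylinder of radius 20 mm and height 229 mm. The lower flange rests on z = 0 and the three cylinders share a vertical axis.

The spool is on top of the stool.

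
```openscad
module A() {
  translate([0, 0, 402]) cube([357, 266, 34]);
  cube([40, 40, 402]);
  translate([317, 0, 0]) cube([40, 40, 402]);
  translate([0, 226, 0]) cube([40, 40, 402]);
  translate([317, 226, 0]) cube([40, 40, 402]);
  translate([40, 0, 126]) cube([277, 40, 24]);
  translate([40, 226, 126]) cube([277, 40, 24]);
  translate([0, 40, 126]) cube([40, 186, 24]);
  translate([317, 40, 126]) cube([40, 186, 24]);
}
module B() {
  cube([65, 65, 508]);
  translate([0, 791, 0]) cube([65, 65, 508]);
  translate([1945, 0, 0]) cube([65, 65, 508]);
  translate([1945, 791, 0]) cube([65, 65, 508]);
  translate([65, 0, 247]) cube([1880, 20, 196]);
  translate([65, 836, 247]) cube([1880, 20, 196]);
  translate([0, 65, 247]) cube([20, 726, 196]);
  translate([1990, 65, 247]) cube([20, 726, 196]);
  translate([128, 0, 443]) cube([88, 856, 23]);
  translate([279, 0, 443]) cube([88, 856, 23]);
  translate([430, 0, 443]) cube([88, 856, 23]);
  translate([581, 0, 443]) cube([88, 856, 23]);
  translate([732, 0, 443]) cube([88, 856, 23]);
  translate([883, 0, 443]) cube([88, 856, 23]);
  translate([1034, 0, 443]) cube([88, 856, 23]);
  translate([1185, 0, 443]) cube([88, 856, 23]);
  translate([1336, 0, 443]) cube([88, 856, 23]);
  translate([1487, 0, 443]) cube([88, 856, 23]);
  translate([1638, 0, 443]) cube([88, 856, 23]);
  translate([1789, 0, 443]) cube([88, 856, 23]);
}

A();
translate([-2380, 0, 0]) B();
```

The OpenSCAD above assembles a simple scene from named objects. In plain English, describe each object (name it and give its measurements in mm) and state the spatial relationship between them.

A is a four-legged stool. The seat is 357×266 mm, 34 mm thick, top at z = 436 mm. It stands on four square legs, each 40×40 mm in cross-section, from z = 0 to the seat underside, each flush with a corner of the seat. Four stretchers, 40 mm wide and 24 mm tall, connect adjacent legs with their undersides at z = 126 mm, each running between the inner faces of the legs it joins and aligned with the legs' outer faces on the other axis.

B is a bed frame 2010 mm long (x) by 856 mm wide (y). Four 65×65 mm corner posts, 508 mm tall, at the corners of the footprint. Four rails of 20 mm thickness and 196 mm height run between adjacent posts with their undersides at z = 247 mm, their outer faces flush with the outside of the frame (the two x-running rails run between the posts' inner faces; the two y-running rails run between the posts' inner faces). 12 slats, each 88 mm wide (x) and 23 mm thick, lie across the top of the two x-running rails, running the full 856 mm width of the frame in y; the slats are evenly spaced along x between the inner faces of the end posts with equal gaps (rounded down to the nearest mm) at the −x end and between each pair — any rounding remainder accumulates at the +x end.

The bed frame is on the floor beside the stool on its −x side.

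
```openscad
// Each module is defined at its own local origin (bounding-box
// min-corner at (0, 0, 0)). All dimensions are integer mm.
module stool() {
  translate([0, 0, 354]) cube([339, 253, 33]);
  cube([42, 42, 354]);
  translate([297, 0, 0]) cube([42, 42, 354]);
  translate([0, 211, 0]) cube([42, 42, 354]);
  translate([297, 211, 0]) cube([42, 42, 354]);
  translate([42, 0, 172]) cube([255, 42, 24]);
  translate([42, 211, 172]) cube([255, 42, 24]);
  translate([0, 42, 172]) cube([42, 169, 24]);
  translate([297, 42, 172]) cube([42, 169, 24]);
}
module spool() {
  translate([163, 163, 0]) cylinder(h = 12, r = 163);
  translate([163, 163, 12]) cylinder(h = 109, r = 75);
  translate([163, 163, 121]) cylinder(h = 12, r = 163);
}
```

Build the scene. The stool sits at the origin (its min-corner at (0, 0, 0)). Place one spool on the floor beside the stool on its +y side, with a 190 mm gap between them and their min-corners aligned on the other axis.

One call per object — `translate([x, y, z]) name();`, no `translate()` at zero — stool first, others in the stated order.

stool();
translate([0, 443, 0]) spool();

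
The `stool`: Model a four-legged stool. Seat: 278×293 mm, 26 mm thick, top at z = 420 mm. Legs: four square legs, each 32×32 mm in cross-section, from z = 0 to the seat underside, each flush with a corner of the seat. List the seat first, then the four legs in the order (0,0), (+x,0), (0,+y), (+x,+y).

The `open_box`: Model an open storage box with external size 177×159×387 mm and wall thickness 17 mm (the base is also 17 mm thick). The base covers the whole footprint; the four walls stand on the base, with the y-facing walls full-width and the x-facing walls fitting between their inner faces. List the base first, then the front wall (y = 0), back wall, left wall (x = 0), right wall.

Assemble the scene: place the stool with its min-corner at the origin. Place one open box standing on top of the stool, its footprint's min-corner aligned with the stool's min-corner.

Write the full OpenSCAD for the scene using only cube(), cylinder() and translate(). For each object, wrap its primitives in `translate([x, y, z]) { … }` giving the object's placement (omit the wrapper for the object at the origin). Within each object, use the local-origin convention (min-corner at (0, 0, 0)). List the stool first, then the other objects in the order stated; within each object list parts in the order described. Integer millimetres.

translate([0, 0, 394]) cube([278, 293, 26]);
cube([32, 32, 394]);
translate([246, 0, 0]) cube([32, 32, 394]);
translate([0, 261, 0]) cube([32, 32, 394]);
translate([246, 261, 0]) cube([32, 32, 394]);
translate([0, 0, 420]) {
  cube([177, 159, 17]);
  translate([0, 0, 17]) cube([177, 17, 370]);
  translate([0, 142, 17]) cube([177, 17, 370]);
  translate([0, 17, 17]) cube([17, 125, 370]);
  translate([160, 17, 17]) cube([17, 125, 370]);
}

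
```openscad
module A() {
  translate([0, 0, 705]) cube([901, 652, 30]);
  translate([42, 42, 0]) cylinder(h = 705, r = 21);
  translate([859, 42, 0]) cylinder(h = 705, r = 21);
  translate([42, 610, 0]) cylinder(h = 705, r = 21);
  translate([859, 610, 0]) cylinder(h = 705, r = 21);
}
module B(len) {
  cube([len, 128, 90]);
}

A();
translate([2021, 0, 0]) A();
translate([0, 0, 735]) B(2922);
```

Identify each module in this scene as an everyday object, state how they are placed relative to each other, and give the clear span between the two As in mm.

Second table starts at x = 2021; first ends at x = 901; clear span = 2021 − 901 = 1120 mm.

A is a table. B is a beam. A beam spans the tops of two tables. The clear span between the two tables is 1120 mm.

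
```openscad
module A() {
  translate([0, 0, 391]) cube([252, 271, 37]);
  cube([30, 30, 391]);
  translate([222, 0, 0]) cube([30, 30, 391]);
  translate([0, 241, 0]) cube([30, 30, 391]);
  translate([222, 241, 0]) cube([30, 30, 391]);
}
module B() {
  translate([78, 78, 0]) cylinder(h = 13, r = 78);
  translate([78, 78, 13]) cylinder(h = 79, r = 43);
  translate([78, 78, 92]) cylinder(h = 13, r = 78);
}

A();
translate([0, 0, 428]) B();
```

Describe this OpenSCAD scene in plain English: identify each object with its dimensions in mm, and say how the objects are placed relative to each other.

A is a four-legged stool. The seat is 252×271 mm, 37 mm thick, top at z = 428 mm. It stands on four square legs, each 30×30 mm in cross-section, from z = 0 to the seat underside, each flush with a corner of the seat.

B is a spool: two coaxial disc flanges of radius 78 mm and thickness 13 mm, joined by a core cylinder of radius 43 mm and height 79 mm. The lower flange rests on z = 0 and the three cylinders share a vertical axis.

The spool is on top of the stool.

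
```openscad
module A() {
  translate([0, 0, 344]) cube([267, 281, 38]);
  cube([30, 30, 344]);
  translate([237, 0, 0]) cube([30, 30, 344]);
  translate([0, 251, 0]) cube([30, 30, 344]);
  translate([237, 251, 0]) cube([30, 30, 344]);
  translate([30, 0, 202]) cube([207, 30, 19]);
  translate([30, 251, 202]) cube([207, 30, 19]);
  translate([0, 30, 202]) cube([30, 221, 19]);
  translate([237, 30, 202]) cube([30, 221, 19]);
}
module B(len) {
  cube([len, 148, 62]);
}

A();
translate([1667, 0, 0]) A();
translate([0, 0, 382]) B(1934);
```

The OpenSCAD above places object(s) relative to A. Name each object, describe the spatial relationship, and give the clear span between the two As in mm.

A is a stool. B is a beam. A beam spans the tops of two stools. The clear span between the two stools is 1400 mm.

Second stool starts at x = 1667; first ends at x = 267; clear span = 1667 − 267 = 1400 mm.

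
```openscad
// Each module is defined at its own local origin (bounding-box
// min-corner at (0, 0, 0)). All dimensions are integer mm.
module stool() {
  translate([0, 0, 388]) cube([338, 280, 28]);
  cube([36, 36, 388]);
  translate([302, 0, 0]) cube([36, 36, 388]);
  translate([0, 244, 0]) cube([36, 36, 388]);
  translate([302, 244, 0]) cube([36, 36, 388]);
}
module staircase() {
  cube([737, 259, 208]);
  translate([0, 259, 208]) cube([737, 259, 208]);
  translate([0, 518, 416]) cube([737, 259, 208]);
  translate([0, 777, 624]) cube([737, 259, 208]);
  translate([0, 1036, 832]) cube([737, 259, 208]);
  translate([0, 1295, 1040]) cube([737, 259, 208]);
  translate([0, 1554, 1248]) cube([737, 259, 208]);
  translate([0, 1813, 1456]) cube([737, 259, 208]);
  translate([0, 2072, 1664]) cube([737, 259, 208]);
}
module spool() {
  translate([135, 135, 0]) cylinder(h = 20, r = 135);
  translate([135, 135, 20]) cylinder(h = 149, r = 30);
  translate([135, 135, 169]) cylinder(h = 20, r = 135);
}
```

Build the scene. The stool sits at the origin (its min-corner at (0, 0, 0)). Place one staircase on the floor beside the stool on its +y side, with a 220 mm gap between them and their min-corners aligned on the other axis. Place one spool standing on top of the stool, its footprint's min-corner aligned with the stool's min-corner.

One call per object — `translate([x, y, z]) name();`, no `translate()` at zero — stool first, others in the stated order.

stool();
translate([0, 500, 0]) staircase();
translate([0, 0, 416]) spool();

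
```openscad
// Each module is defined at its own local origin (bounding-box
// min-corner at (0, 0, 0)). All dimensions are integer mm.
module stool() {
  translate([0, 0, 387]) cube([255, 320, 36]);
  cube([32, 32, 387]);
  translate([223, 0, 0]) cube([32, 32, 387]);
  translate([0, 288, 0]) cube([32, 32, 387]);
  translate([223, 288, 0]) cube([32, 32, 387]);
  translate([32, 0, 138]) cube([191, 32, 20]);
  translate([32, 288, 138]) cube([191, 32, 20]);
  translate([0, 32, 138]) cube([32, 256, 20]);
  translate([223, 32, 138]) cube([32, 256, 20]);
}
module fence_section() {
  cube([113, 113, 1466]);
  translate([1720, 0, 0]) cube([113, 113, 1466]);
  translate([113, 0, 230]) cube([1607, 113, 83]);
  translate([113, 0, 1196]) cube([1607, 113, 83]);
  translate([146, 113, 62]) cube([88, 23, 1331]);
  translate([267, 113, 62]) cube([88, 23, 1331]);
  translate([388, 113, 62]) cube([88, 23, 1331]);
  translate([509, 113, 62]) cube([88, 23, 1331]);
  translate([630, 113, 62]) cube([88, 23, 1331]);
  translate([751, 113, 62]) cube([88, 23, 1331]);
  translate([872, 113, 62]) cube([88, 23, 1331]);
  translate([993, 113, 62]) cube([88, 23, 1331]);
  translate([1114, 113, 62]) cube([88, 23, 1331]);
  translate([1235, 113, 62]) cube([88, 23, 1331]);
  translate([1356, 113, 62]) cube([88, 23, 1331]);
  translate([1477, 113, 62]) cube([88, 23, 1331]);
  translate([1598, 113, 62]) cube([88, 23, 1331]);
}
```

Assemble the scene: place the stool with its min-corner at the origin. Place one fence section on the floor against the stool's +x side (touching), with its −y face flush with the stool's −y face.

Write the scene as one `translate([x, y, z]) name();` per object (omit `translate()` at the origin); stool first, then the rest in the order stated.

stool();
translate([255, 0, 0]) fence_section();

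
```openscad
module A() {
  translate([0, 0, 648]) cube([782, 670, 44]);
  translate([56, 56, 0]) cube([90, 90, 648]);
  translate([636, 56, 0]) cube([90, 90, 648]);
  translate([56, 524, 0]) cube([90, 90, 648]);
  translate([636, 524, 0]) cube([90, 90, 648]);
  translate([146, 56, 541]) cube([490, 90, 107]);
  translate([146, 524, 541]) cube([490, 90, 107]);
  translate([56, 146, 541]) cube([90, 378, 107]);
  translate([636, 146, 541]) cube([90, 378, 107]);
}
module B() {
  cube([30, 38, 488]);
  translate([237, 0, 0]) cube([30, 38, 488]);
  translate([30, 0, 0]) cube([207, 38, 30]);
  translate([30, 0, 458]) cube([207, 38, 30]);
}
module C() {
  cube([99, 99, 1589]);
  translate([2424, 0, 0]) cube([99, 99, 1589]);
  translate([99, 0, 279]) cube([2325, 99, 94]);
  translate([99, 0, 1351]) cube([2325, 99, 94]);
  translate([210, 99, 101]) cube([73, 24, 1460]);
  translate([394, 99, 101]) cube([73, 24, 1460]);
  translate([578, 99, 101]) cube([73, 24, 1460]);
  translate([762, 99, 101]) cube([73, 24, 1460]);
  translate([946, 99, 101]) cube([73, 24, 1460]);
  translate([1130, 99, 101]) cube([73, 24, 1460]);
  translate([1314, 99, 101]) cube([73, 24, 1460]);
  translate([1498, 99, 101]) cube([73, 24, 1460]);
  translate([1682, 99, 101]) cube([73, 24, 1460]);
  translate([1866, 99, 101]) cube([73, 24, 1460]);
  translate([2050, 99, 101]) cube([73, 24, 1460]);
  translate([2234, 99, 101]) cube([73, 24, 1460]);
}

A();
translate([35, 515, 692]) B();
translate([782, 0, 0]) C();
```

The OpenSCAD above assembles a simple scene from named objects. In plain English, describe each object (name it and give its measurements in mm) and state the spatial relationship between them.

A is a rectangular dining table. The top is 782×670×44 mm with its upper surface at z = 692 mm. It stands on four 90×90 mm square legs, each inset 56 mm from the nearest pair of top edges, running from the floor to the underside of the top. Four apron rails, 90 mm thick and 107 mm tall, run between adjacent legs with their top edges flush with the underside of the top and their outer faces flush with the legs' outer faces.

B is a rectangular picture frame lying in the x–z plane (depth along y). The opening is 207 mm wide (x) by 428 mm tall (z), surrounded by a border 30 mm wide on all four sides. The frame is 38 mm deep and is made of two full-height vertical stiles with two horizontal rails fitted between them.

C is a fence section. Two 99×99 mm posts, 1589 mm tall, stand on the floor with a clear span of 2325 mm between their inner faces. Two horizontal rails of 99×94 mm section span the gap between the posts with their undersides at z = 279 mm and z = 1351 mm, flush with the posts' −y face. 12 pickets, each 73 mm wide, 24 mm thick and 1460 mm tall, are fixed to the +y face of the rails with their bottoms at z = 101 mm, evenly spaced across the span with equal gaps (rounded down to the nearest mm) at the −x end and between each pair — any rounding remainder accumulates at the +x end.

The picture frame is on top of the table. The fence section is against the table's +x side, with their −y faces flush.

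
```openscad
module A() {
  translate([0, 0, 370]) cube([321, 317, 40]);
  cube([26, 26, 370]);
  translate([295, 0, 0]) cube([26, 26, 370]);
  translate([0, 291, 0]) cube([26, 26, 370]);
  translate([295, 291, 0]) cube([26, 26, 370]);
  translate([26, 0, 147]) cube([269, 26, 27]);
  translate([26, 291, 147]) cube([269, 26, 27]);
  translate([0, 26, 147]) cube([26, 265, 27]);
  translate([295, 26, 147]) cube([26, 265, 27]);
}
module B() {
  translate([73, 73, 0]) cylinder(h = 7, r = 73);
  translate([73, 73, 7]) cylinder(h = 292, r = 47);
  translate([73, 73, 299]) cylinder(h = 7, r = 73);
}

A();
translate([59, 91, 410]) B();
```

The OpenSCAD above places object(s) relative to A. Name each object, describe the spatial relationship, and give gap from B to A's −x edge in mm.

A is a stool. B is a spool. The spool is on top of the stool. The gap from the spool to the stool's −x edge is 59 mm.

The spool's min-x is at 59; the stool's min-x is 0; gap = 59 mm.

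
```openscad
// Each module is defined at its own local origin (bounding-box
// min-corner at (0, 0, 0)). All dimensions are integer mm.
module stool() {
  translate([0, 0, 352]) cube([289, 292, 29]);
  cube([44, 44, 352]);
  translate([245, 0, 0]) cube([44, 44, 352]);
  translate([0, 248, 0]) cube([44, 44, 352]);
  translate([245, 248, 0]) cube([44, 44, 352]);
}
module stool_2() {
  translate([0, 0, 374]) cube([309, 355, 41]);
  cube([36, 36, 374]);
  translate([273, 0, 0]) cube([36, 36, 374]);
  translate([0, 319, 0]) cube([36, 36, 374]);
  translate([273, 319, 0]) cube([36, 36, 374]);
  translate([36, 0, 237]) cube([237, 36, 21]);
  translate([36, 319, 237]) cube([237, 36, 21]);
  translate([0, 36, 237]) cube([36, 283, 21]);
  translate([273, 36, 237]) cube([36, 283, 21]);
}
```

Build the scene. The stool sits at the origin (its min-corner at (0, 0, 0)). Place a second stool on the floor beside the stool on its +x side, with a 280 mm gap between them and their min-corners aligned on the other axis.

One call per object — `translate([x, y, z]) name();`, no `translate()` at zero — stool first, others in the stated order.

stool();
translate([569, 0, 0]) stool_2();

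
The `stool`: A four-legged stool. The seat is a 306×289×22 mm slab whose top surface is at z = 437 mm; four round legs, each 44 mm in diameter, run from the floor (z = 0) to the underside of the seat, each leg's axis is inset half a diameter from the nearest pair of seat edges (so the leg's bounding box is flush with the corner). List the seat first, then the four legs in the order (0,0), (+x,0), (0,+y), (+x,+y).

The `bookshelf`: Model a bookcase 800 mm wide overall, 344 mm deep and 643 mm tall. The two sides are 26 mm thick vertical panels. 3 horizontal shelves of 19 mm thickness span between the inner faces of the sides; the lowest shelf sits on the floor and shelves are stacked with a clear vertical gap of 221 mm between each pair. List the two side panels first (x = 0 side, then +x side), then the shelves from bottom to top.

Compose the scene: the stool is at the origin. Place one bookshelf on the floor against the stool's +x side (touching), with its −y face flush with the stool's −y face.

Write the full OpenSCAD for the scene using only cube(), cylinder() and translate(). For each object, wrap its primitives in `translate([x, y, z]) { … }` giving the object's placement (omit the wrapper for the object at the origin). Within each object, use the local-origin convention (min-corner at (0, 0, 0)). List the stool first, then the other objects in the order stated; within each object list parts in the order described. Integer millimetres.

translate([0, 0, 415]) cube([306, 289, 22]);
translate([22, 22, 0]) cylinder(h = 415, r = 22);
translate([284, 22, 0]) cylinder(h = 415, r = 22);
translate([22, 267, 0]) cylinder(h = 415, r = 22);
translate([284, 267, 0]) cylinder(h = 415, r = 22);
translate([306, 0, 0]) {
  cube([26, 344, 643]);
  translate([774, 0, 0]) cube([26, 344, 643]);
  translate([26, 0, 0]) cube([748, 344, 19]);
  translate([26, 0, 240]) cube([748, 344, 19]);
  translate([26, 0, 480]) cube([748, 344, 19]);
}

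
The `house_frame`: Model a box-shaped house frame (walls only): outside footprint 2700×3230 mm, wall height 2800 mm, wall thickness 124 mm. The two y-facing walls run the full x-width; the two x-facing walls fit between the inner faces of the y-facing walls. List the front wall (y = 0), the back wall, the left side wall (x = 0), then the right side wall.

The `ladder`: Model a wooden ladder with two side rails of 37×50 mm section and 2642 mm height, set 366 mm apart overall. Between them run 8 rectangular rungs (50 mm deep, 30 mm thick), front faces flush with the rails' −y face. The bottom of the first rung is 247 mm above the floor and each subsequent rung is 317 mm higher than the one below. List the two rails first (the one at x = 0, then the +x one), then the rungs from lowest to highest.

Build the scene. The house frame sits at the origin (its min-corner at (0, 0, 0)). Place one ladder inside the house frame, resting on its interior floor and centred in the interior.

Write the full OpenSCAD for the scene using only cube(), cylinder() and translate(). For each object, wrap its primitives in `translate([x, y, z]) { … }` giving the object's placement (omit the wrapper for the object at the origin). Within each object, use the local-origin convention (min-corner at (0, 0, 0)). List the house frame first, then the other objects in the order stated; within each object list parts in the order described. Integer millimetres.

cube([2700, 124, 2800]);
translate([0, 3106, 0]) cube([2700, 124, 2800]);
translate([0, 124, 0]) cube([124, 2982, 2800]);
translate([2576, 124, 0]) cube([124, 2982, 2800]);
translate([1167, 1590, 0]) {
  cube([37, 50, 2642]);
  translate([329, 0, 0]) cube([37, 50, 2642]);
  translate([37, 0, 247]) cube([292, 50, 30]);
  translate([37, 0, 564]) cube([292, 50, 30]);
  translate([37, 0, 881]) cube([292, 50, 30]);
  translate([37, 0, 1198]) cube([292, 50, 30]);
  translate([37, 0, 1515]) cube([292, 50, 30]);
  translate([37, 0, 1832]) cube([292, 50, 30]);
  translate([37, 0, 2149]) cube([292, 50, 30]);
  translate([37, 0, 2466]) cube([292, 50, 30]);
}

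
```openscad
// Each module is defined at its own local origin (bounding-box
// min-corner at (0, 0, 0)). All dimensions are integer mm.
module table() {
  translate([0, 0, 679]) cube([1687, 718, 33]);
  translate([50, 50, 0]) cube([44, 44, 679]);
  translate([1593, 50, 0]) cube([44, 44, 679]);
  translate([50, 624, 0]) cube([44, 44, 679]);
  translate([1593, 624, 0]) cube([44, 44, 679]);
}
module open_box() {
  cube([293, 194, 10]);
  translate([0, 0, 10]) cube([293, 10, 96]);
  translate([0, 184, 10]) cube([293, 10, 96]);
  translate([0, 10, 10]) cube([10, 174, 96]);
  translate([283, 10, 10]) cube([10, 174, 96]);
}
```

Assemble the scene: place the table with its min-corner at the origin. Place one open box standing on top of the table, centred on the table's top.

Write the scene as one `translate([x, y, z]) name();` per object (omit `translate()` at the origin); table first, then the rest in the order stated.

table();
translate([697, 262, 712]) open_box();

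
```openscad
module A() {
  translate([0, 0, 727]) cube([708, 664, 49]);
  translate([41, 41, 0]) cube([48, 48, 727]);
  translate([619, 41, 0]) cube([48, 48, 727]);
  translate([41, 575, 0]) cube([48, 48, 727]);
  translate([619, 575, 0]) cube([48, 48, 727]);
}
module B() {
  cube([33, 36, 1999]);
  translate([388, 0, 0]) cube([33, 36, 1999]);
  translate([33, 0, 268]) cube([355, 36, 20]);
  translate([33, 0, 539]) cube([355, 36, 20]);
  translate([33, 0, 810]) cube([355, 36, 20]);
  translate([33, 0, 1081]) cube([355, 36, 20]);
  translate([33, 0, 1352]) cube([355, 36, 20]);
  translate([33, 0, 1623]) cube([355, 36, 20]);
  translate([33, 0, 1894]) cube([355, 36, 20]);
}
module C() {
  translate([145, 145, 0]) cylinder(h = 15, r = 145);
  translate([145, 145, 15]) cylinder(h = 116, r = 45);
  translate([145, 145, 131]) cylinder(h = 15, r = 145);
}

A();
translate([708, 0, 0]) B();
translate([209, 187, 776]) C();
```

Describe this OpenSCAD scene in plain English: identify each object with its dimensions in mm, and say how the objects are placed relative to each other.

A is a table with a 708×664 mm rectangular top, 49 mm thick, top surface at z = 776 mm, supported by four 48×48 mm square legs, each inset 41 mm from the nearest pair of top edges, running from the floor.

B is a wooden ladder with two side rails of 33×36 mm section and 1999 mm height, set 421 mm apart overall. Between them run 7 rectangular rungs (36 mm deep, 20 mm thick), front faces flush with the rails' −y face. The bottom of the first rung is 268 mm above the floor and each subsequent rung is 271 mm higher than the one below.

C is a spool: two coaxial disc flanges of radius 145 mm and thickness 15 mm, joined by a core cylinder of radius 45 mm and height 116 mm. The lower flange rests on z = 0 and the three cylinders share a vertical axis.

The ladder is against the table's +x side, with their −y faces flush. The spool is on top of the table, centred.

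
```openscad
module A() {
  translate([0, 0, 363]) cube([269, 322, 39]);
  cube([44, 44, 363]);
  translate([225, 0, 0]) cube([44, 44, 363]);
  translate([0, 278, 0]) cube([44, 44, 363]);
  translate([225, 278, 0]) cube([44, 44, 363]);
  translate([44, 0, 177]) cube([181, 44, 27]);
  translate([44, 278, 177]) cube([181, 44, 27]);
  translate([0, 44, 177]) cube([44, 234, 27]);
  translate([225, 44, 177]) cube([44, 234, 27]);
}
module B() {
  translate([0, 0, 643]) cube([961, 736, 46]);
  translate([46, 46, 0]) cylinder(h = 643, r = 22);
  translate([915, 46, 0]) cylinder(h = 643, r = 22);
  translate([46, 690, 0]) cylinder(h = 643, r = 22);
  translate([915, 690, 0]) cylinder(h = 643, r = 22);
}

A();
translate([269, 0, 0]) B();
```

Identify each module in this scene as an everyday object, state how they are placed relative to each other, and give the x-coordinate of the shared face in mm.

A is a stool. B is a table. The table is against the stool's +x side, with their −y faces flush. The x-coordinate of the shared face is 269 mm.

The stool's +x face and the table's −x face are both at x = 269 mm.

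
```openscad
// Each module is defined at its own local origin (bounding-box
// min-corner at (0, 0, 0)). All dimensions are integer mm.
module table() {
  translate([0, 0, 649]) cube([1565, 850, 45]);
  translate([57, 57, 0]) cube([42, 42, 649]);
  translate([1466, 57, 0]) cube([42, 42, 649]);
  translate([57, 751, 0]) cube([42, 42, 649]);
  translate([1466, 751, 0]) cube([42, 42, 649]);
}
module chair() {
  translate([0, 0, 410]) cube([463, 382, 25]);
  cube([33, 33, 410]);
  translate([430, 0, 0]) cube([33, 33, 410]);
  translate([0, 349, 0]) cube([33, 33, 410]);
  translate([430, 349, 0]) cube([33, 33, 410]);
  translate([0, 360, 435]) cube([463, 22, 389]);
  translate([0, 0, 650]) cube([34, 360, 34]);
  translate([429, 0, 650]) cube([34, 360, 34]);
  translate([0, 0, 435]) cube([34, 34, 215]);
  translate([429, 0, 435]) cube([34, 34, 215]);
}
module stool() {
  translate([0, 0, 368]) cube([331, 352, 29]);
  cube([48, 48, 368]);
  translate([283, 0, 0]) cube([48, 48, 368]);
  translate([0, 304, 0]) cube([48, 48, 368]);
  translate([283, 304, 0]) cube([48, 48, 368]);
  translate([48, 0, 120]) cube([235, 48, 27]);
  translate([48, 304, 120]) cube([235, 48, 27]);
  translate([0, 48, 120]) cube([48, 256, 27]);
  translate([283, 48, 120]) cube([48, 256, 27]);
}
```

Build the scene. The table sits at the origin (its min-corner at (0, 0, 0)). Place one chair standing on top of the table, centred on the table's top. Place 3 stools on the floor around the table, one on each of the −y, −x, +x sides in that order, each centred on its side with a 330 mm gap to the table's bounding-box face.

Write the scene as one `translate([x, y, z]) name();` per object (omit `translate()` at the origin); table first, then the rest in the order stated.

table();
translate([551, 234, 694]) chair();
translate([617, -682, 0]) stool();
translate([-661, 249, 0]) stool();
translate([1895, 249, 0]) stool();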